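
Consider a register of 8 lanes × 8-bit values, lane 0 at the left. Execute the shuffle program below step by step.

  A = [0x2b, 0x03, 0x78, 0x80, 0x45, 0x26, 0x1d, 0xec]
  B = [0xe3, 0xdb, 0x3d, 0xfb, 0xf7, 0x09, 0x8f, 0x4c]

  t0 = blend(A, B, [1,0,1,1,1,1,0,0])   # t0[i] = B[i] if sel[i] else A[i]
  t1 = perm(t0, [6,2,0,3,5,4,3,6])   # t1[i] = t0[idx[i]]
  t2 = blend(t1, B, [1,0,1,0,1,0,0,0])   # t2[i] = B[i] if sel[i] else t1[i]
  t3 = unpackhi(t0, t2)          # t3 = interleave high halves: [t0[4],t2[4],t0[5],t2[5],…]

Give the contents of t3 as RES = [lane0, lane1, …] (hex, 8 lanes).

RES = [0xf7, 0xf7, 0x09, 0xf7, 0x1d, 0xfb, 0xec, 0x1d]

  t0: e3 03 3d fb f7 09 1d ec
  t1: 1d 3d e3 fb 09 f7 fb 1d
  t2: e3 3d 3d fb f7 f7 fb 1d
  t3: f7 f7 09 f7 1d fb ec 1d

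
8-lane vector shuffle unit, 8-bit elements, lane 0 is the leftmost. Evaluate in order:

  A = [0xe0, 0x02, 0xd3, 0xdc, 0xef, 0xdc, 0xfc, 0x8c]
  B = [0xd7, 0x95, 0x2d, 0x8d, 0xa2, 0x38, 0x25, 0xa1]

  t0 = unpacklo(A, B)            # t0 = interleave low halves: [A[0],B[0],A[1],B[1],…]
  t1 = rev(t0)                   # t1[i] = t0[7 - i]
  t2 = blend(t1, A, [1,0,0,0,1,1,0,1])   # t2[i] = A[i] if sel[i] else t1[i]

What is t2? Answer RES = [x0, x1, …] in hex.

t0 = [0xe0, 0xd7, 0x02, 0x95, 0xd3, 0x2d, 0xdc, 0x8d]
t1 = [0x8d, 0xdc, 0x2d, 0xd3, 0x95, 0x02, 0xd7, 0xe0]
t2 = [0xe0, 0xdc, 0x2d, 0xd3, 0xef, 0xdc, 0xd7, 0x8c]

RES = [0xe0, 0xdc, 0x2d, 0xd3, 0xef, 0xdc, 0xd7, 0x8c]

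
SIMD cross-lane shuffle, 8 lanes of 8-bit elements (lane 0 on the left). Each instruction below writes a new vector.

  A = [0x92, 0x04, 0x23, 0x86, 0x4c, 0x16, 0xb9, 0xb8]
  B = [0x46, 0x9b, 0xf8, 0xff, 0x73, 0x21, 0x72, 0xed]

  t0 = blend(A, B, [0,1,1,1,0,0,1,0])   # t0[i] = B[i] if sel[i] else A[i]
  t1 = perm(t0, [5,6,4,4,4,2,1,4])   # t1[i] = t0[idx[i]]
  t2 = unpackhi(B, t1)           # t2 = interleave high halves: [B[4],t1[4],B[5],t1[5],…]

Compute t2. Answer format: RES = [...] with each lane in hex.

t0 = [0x92, 0x9b, 0xf8, 0xff, 0x4c, 0x16, 0x72, 0xb8]
t1 = [0x16, 0x72, 0x4c, 0x4c, 0x4c, 0xf8, 0x9b, 0x4c]
t2 = [0x73, 0x4c, 0x21, 0xf8, 0x72, 0x9b, 0xed, 0x4c]

RES = [ 0x73  0x4c  0x21  0xf8  0x72  0x9b  0xed  0x4c ]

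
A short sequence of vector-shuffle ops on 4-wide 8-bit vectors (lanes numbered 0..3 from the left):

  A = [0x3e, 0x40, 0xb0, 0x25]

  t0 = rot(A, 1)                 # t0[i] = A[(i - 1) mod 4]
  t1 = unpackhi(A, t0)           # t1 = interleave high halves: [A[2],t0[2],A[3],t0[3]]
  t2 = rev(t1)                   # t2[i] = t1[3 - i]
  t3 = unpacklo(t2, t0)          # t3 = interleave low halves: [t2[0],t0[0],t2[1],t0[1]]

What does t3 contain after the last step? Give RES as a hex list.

t0 = [0x25, 0x3e, 0x40, 0xb0]
t1 = [0xb0, 0x40, 0x25, 0xb0]
t2 = [0xb0, 0x25, 0x40, 0xb0]
t3 = [0xb0, 0x25, 0x25, 0x3e]

RES = [0xb0, 0x25, 0x25, 0x3e]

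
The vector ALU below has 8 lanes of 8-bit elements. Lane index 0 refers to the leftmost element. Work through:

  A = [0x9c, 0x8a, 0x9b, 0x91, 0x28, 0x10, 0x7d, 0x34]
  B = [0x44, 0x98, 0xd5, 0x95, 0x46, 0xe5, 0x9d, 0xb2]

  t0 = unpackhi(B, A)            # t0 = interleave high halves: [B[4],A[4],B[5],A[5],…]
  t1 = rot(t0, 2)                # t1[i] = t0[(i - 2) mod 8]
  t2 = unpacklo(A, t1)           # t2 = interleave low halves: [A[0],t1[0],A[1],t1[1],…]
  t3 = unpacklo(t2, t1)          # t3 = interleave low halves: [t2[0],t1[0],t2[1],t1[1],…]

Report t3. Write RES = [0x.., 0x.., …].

  t0: 46 28 e5 10 9d 7d b2 34
  t1: b2 34 46 28 e5 10 9d 7d
  t2: 9c b2 8a 34 9b 46 91 28
  t3: 9c b2 b2 34 8a 46 34 28

RES = [0x9c, 0xb2, 0xb2, 0x34, 0x8a, 0x46, 0x34, 0x28]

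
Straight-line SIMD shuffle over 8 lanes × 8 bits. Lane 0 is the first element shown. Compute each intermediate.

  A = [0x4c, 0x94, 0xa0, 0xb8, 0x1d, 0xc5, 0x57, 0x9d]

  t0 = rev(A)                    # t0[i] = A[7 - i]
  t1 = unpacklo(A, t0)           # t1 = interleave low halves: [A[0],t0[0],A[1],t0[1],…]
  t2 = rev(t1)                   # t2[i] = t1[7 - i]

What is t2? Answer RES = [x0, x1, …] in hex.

RES = [ 0x1d  0xb8  0xc5  0xa0  0x57  0x94  0x9d  0x4c ]

t0 = [0x9d, 0x57, 0xc5, 0x1d, 0xb8, 0xa0, 0x94, 0x4c]
t1 = [0x4c, 0x9d, 0x94, 0x57, 0xa0, 0xc5, 0xb8, 0x1d]
t2 = [0x1d, 0xb8, 0xc5, 0xa0, 0x57, 0x94, 0x9d, 0x4c]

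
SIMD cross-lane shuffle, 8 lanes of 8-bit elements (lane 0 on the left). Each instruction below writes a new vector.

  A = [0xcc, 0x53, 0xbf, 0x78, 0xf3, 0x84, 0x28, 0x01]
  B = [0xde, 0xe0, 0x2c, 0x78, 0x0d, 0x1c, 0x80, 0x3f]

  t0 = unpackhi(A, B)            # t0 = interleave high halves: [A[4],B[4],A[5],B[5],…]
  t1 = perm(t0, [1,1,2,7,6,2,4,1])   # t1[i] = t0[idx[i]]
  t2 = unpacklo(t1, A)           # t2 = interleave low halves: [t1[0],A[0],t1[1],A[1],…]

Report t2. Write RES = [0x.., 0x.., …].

→ t0 |f3|0d|84|1c|28|80|01|3f|
→ t1 |0d|0d|84|3f|01|84|28|0d|
→ t2 |0d|cc|0d|53|84|bf|3f|78|

RES = [ 0x0d  0xcc  0x0d  0x53  0x84  0xbf  0x3f  0x78 ]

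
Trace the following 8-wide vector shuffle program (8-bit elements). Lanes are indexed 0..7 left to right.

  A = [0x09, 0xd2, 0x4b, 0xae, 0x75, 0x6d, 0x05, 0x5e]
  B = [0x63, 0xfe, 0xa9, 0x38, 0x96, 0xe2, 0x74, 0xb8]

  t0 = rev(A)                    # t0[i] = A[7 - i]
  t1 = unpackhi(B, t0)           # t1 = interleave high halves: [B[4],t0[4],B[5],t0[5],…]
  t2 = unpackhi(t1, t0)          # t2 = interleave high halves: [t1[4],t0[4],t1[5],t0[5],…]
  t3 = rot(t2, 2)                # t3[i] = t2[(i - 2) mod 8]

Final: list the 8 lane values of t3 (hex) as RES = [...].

→ t0 |5e|05|6d|75|ae|4b|d2|09|
→ t1 |96|ae|e2|4b|74|d2|b8|09|
→ t2 |74|ae|d2|4b|b8|d2|09|09|
→ t3 |09|09|74|ae|d2|4b|b8|d2|

RES = [ 0x09  0x09  0x74  0xae  0xd2  0x4b  0xb8  0xd2 ]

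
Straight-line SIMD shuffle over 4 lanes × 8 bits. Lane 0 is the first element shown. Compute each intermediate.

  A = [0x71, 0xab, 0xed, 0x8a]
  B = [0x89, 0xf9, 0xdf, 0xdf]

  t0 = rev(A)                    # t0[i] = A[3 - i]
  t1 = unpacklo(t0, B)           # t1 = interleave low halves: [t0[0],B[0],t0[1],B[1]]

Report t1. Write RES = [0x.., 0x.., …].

RES = [ 0x8a  0x89  0xed  0xf9 ]

  t0: 8a ed ab 71
  t1: 8a 89 ed f9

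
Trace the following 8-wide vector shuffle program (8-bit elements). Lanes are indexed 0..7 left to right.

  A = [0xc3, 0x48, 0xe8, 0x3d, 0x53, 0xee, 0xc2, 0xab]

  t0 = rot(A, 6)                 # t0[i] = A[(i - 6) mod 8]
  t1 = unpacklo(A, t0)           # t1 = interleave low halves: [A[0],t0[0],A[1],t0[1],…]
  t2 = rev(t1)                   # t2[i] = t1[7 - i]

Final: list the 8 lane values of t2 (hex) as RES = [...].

RES = [0xee, 0x3d, 0x53, 0xe8, 0x3d, 0x48, 0xe8, 0xc3]

→ t0 |e8|3d|53|ee|c2|ab|c3|48|
→ t1 |c3|e8|48|3d|e8|53|3d|ee|
→ t2 |ee|3d|53|e8|3d|48|e8|c3|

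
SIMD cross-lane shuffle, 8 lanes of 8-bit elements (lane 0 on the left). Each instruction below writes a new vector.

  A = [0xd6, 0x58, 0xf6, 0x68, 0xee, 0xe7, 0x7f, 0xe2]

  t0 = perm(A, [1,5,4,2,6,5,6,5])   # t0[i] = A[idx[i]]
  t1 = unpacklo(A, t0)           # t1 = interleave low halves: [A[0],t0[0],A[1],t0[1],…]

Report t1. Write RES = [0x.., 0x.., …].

RES = [ 0xd6  0x58  0x58  0xe7  0xf6  0xee  0x68  0xf6 ]

t0 = [0x58, 0xe7, 0xee, 0xf6, 0x7f, 0xe7, 0x7f, 0xe7]
t1 = [0xd6, 0x58, 0x58, 0xe7, 0xf6, 0xee, 0x68, 0xf6]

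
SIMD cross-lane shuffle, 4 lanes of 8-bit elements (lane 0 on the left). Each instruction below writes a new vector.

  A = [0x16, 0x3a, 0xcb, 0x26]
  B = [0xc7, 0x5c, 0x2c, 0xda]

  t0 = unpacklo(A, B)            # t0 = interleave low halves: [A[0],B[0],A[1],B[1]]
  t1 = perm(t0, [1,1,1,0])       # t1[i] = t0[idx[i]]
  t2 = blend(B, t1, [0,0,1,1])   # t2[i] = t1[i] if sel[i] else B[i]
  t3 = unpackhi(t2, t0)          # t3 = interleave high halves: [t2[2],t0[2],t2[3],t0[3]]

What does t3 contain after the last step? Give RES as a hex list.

RES = [ 0xc7  0x3a  0x16  0x5c ]

  t0: 16 c7 3a 5c
  t1: c7 c7 c7 16
  t2: c7 5c c7 16
  t3: c7 3a 16 5c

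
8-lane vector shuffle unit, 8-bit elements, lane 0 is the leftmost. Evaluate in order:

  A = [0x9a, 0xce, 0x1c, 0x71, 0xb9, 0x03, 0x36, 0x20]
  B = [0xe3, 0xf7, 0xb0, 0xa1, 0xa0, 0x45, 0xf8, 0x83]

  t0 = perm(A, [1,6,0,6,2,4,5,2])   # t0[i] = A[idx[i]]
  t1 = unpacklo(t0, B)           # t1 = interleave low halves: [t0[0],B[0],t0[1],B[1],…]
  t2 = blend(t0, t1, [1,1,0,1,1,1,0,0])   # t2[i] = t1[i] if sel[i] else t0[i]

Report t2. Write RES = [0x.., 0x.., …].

→ t0 |ce|36|9a|36|1c|b9|03|1c|
→ t1 |ce|e3|36|f7|9a|b0|36|a1|
→ t2 |ce|e3|9a|f7|9a|b0|03|1c|

RES = [ 0xce  0xe3  0x9a  0xf7  0x9a  0xb0  0x03  0x1c ]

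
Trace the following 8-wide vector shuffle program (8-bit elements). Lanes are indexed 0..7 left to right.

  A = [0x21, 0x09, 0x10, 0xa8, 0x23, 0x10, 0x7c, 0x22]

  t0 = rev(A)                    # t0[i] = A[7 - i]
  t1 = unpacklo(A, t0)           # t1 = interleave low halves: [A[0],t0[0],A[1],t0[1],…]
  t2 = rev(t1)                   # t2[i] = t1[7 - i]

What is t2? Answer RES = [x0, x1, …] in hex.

RES = [0x23, 0xa8, 0x10, 0x10, 0x7c, 0x09, 0x22, 0x21]

→ t0 |22|7c|10|23|a8|10|09|21|
→ t1 |21|22|09|7c|10|10|a8|23|
→ t2 |23|a8|10|10|7c|09|22|21|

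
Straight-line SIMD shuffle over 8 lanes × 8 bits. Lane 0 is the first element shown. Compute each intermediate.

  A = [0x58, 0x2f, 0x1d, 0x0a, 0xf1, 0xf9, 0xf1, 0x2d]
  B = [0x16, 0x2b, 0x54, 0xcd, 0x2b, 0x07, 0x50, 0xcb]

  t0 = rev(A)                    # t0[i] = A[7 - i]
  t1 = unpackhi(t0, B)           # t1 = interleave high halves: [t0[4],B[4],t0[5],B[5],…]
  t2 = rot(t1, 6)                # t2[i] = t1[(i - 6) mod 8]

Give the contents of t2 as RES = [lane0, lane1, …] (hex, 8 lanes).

t0 = [0x2d, 0xf1, 0xf9, 0xf1, 0x0a, 0x1d, 0x2f, 0x58]
t1 = [0x0a, 0x2b, 0x1d, 0x07, 0x2f, 0x50, 0x58, 0xcb]
t2 = [0x1d, 0x07, 0x2f, 0x50, 0x58, 0xcb, 0x0a, 0x2b]

RES = [0x1d, 0x07, 0x2f, 0x50, 0x58, 0xcb, 0x0a, 0x2b]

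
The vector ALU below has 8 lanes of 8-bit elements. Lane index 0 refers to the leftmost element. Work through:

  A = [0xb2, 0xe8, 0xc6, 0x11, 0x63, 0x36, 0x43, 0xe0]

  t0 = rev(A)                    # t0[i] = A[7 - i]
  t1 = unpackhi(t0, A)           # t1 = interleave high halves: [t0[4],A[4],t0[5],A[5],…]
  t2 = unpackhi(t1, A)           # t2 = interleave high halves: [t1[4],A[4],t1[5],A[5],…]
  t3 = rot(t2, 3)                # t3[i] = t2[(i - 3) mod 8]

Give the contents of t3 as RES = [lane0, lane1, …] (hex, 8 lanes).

→ t0 |e0|43|36|63|11|c6|e8|b2|
→ t1 |11|63|c6|36|e8|43|b2|e0|
→ t2 |e8|63|43|36|b2|43|e0|e0|
→ t3 |43|e0|e0|e8|63|43|36|b2|

RES = [ 0x43  0xe0  0xe0  0xe8  0x63  0x43  0x36  0xb2 ]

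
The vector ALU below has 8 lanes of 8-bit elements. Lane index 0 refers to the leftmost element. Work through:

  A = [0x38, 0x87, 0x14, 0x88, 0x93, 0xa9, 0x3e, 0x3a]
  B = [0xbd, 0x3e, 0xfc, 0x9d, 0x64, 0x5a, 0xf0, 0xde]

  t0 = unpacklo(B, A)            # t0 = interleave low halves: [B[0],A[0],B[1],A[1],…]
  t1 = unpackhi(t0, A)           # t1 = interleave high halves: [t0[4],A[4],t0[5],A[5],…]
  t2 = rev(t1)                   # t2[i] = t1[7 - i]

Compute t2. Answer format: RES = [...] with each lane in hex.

t0 = [0xbd, 0x38, 0x3e, 0x87, 0xfc, 0x14, 0x9d, 0x88]
t1 = [0xfc, 0x93, 0x14, 0xa9, 0x9d, 0x3e, 0x88, 0x3a]
t2 = [0x3a, 0x88, 0x3e, 0x9d, 0xa9, 0x14, 0x93, 0xfc]

RES = [0x3a, 0x88, 0x3e, 0x9d, 0xa9, 0x14, 0x93, 0xfc]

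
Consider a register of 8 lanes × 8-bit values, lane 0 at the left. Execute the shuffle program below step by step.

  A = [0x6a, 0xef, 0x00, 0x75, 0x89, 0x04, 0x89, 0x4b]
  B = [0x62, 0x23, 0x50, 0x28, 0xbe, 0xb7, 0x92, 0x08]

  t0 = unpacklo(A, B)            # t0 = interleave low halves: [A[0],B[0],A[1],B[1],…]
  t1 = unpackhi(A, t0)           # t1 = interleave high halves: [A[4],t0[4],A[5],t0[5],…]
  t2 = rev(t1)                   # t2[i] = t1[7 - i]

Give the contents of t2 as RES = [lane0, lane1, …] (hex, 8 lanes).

RES = [0x28, 0x4b, 0x75, 0x89, 0x50, 0x04, 0x00, 0x89]

  t0: 6a 62 ef 23 00 50 75 28
  t1: 89 00 04 50 89 75 4b 28
  t2: 28 4b 75 89 50 04 00 89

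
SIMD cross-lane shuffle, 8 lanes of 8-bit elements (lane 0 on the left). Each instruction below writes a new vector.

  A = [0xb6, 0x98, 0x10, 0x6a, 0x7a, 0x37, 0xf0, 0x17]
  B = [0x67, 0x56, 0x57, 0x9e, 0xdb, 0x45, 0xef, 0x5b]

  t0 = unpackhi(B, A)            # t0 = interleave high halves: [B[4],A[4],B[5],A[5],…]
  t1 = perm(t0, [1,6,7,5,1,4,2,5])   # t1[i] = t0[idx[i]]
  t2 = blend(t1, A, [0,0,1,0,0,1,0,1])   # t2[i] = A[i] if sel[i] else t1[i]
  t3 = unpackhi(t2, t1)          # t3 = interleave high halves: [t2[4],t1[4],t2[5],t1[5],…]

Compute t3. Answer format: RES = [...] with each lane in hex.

→ t0 |db|7a|45|37|ef|f0|5b|17|
→ t1 |7a|5b|17|f0|7a|ef|45|f0|
→ t2 |7a|5b|10|f0|7a|37|45|17|
→ t3 |7a|7a|37|ef|45|45|17|f0|

RES = [ 0x7a  0x7a  0x37  0xef  0x45  0x45  0x17  0xf0 ]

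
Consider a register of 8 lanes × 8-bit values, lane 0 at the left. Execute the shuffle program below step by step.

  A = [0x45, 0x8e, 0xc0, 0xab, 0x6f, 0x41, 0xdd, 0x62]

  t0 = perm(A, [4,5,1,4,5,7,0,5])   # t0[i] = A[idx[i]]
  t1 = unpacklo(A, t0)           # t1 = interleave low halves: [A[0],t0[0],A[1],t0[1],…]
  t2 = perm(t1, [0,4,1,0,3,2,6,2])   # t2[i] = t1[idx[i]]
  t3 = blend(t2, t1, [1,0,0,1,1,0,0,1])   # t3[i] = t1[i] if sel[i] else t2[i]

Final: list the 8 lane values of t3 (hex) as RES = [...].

RES = [ 0x45  0xc0  0x6f  0x41  0xc0  0x8e  0xab  0x6f ]

→ t0 |6f|41|8e|6f|41|62|45|41|
→ t1 |45|6f|8e|41|c0|8e|ab|6f|
→ t2 |45|c0|6f|45|41|8e|ab|8e|
→ t3 |45|c0|6f|41|c0|8e|ab|6f|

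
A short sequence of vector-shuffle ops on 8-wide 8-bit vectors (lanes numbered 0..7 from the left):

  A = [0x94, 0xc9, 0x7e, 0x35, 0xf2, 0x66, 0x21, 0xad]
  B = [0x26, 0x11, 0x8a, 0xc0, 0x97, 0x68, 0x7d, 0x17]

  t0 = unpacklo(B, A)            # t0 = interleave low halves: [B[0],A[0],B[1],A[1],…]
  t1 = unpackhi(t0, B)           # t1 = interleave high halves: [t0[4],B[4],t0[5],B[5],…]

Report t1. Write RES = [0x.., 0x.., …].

RES = [0x8a, 0x97, 0x7e, 0x68, 0xc0, 0x7d, 0x35, 0x17]

→ t0 |26|94|11|c9|8a|7e|c0|35|
→ t1 |8a|97|7e|68|c0|7d|35|17|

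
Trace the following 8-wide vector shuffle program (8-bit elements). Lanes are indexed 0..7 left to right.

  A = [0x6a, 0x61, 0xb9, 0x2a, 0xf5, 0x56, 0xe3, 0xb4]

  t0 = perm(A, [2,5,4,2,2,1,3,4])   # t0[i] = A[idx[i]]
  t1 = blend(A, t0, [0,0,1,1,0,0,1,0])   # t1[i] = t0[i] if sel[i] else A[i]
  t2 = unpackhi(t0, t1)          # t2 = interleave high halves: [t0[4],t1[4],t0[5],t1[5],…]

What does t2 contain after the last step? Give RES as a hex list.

  t0: b9 56 f5 b9 b9 61 2a f5
  t1: 6a 61 f5 b9 f5 56 2a b4
  t2: b9 f5 61 56 2a 2a f5 b4

RES = [0xb9, 0xf5, 0x61, 0x56, 0x2a, 0x2a, 0xf5, 0xb4]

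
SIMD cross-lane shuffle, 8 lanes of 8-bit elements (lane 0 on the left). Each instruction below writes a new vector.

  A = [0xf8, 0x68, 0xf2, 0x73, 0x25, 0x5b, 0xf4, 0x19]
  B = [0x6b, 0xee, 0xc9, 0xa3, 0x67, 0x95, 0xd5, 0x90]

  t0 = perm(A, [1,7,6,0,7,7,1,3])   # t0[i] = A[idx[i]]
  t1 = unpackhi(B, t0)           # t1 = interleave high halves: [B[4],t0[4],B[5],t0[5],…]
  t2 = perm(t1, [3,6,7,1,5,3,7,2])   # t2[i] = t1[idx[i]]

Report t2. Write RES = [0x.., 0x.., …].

RES = [ 0x19  0x90  0x73  0x19  0x68  0x19  0x73  0x95 ]

  t0: 68 19 f4 f8 19 19 68 73
  t1: 67 19 95 19 d5 68 90 73
  t2: 19 90 73 19 68 19 73 95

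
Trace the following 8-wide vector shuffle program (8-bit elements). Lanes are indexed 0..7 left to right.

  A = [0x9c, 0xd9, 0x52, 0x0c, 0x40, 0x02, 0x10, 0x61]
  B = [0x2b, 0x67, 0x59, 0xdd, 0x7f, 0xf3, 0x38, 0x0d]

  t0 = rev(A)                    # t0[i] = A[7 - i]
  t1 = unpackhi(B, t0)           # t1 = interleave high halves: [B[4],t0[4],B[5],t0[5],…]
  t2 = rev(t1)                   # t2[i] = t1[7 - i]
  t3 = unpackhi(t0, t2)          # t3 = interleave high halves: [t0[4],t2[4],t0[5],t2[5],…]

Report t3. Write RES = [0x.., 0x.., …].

RES = [0x0c, 0x52, 0x52, 0xf3, 0xd9, 0x0c, 0x9c, 0x7f]

  t0: 61 10 02 40 0c 52 d9 9c
  t1: 7f 0c f3 52 38 d9 0d 9c
  t2: 9c 0d d9 38 52 f3 0c 7f
  t3: 0c 52 52 f3 d9 0c 9c 7f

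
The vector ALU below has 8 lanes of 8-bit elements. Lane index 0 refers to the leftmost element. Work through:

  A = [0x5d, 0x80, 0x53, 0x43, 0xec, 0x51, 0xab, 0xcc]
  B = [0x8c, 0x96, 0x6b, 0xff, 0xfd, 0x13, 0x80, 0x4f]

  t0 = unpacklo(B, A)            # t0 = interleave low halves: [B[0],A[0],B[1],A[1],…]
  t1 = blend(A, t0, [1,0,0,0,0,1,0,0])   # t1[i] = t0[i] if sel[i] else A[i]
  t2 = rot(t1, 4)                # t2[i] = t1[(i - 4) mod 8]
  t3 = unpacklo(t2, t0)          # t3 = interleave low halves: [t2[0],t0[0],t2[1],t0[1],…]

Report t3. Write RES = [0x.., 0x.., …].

RES = [ 0xec  0x8c  0x53  0x5d  0xab  0x96  0xcc  0x80 ]

  t0: 8c 5d 96 80 6b 53 ff 43
  t1: 8c 80 53 43 ec 53 ab cc
  t2: ec 53 ab cc 8c 80 53 43
  t3: ec 8c 53 5d ab 96 cc 80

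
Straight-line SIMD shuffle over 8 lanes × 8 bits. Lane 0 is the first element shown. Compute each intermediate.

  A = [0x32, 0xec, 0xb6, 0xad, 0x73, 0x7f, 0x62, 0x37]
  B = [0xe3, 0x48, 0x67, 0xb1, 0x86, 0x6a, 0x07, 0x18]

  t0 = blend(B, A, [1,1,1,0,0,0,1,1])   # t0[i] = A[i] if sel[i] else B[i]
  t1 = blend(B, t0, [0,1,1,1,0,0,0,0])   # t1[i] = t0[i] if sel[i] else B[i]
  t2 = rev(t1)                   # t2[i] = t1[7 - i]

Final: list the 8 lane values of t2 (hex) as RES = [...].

RES = [ 0x18  0x07  0x6a  0x86  0xb1  0xb6  0xec  0xe3 ]

  t0: 32 ec b6 b1 86 6a 62 37
  t1: e3 ec b6 b1 86 6a 07 18
  t2: 18 07 6a 86 b1 b6 ec e3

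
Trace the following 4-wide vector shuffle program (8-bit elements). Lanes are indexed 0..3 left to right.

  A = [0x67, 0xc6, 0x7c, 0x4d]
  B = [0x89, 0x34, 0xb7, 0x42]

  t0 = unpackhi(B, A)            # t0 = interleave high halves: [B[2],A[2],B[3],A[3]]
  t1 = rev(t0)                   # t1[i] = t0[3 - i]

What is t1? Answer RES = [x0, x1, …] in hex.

  t0: b7 7c 42 4d
  t1: 4d 42 7c b7

RES = [0x4d, 0x42, 0x7c, 0xb7]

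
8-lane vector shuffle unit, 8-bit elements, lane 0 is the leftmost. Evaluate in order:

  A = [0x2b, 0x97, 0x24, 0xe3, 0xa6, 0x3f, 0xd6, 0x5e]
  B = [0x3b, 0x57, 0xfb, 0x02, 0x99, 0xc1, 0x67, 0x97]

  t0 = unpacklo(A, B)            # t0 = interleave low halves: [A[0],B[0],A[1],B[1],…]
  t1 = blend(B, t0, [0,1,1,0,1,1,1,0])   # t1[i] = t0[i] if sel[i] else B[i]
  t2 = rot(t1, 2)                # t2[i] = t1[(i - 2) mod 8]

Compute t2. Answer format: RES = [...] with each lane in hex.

→ t0 |2b|3b|97|57|24|fb|e3|02|
→ t1 |3b|3b|97|02|24|fb|e3|97|
→ t2 |e3|97|3b|3b|97|02|24|fb|

RES = [0xe3, 0x97, 0x3b, 0x3b, 0x97, 0x02, 0x24, 0xfb]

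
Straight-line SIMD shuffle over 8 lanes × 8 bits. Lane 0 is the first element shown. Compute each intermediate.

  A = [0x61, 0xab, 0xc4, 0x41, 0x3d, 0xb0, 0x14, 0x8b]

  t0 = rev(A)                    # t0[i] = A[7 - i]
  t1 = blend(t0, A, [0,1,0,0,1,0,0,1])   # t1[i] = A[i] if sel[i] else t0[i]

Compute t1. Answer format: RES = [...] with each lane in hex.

t0 = [0x8b, 0x14, 0xb0, 0x3d, 0x41, 0xc4, 0xab, 0x61]
t1 = [0x8b, 0xab, 0xb0, 0x3d, 0x3d, 0xc4, 0xab, 0x8b]

RES = [ 0x8b  0xab  0xb0  0x3d  0x3d  0xc4  0xab  0x8b ]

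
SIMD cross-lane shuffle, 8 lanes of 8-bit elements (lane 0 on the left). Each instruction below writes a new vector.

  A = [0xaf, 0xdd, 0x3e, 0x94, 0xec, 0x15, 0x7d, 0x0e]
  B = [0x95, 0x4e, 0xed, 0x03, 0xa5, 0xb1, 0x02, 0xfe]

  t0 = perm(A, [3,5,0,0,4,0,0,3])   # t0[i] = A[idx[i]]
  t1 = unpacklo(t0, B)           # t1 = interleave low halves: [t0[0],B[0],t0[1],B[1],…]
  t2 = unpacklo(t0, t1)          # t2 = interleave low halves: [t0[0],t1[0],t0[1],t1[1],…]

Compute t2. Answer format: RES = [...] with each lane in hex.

RES = [0x94, 0x94, 0x15, 0x95, 0xaf, 0x15, 0xaf, 0x4e]

t0 = [0x94, 0x15, 0xaf, 0xaf, 0xec, 0xaf, 0xaf, 0x94]
t1 = [0x94, 0x95, 0x15, 0x4e, 0xaf, 0xed, 0xaf, 0x03]
t2 = [0x94, 0x94, 0x15, 0x95, 0xaf, 0x15, 0xaf, 0x4e]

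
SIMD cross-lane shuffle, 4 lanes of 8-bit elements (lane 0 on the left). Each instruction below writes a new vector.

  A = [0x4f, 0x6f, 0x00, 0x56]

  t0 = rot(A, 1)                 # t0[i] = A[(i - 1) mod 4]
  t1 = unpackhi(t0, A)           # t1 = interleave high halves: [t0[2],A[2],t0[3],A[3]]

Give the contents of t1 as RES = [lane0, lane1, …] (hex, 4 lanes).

t0 = [0x56, 0x4f, 0x6f, 0x00]
t1 = [0x6f, 0x00, 0x00, 0x56]

RES = [ 0x6f  0x00  0x00  0x56 ]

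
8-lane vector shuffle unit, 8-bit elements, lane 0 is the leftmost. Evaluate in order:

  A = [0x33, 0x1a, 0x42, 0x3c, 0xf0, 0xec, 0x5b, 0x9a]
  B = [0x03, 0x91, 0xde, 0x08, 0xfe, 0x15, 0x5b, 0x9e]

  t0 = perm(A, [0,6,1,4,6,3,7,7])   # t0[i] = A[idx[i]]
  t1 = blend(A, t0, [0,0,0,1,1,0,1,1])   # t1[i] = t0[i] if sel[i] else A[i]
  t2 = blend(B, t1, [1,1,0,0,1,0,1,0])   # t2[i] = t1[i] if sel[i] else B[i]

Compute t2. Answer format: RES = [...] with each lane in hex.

  t0: 33 5b 1a f0 5b 3c 9a 9a
  t1: 33 1a 42 f0 5b ec 9a 9a
  t2: 33 1a de 08 5b 15 9a 9e

RES = [0x33, 0x1a, 0xde, 0x08, 0x5b, 0x15, 0x9a, 0x9e]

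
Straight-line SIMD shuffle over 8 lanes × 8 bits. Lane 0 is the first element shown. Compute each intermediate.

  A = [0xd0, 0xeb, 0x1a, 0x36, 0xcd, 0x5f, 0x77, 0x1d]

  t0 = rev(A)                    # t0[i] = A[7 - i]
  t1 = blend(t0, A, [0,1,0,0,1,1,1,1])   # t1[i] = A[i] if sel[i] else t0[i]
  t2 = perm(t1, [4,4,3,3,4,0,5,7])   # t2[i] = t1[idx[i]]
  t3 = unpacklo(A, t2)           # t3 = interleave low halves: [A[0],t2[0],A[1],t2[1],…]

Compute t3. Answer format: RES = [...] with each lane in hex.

RES = [ 0xd0  0xcd  0xeb  0xcd  0x1a  0xcd  0x36  0xcd ]

t0 = [0x1d, 0x77, 0x5f, 0xcd, 0x36, 0x1a, 0xeb, 0xd0]
t1 = [0x1d, 0xeb, 0x5f, 0xcd, 0xcd, 0x5f, 0x77, 0x1d]
t2 = [0xcd, 0xcd, 0xcd, 0xcd, 0xcd, 0x1d, 0x5f, 0x1d]
t3 = [0xd0, 0xcd, 0xeb, 0xcd, 0x1a, 0xcd, 0x36, 0xcd]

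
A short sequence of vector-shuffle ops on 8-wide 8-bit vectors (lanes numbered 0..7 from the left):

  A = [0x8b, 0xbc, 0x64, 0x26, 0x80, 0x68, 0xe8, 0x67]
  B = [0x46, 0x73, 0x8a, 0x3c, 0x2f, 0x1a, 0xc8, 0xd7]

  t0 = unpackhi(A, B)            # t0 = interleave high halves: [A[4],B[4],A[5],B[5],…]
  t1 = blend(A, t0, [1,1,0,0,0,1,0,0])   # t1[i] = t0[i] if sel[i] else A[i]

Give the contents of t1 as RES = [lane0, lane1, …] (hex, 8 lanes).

RES = [ 0x80  0x2f  0x64  0x26  0x80  0xc8  0xe8  0x67 ]

→ t0 |80|2f|68|1a|e8|c8|67|d7|
→ t1 |80|2f|64|26|80|c8|e8|67|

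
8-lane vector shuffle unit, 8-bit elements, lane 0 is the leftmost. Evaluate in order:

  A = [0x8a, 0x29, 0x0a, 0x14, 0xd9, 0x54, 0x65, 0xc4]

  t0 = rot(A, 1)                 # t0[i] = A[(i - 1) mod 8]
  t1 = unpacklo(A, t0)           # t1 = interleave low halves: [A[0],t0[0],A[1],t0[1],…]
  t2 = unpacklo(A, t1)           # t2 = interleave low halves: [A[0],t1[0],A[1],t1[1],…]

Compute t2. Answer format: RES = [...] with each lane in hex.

  t0: c4 8a 29 0a 14 d9 54 65
  t1: 8a c4 29 8a 0a 29 14 0a
  t2: 8a 8a 29 c4 0a 29 14 8a

RES = [ 0x8a  0x8a  0x29  0xc4  0x0a  0x29  0x14  0x8a ]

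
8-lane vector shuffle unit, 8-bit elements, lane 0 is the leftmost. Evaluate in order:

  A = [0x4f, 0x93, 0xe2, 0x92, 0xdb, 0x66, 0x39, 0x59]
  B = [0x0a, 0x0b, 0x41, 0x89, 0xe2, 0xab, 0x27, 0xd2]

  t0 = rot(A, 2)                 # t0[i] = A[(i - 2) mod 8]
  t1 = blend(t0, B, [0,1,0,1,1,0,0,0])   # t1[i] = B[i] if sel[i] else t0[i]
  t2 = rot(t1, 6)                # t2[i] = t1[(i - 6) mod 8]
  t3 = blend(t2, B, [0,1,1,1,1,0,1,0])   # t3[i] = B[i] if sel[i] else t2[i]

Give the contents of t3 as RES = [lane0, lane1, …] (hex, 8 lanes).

RES = [0x4f, 0x0b, 0x41, 0x89, 0xe2, 0x66, 0x27, 0x0b]

  t0: 39 59 4f 93 e2 92 db 66
  t1: 39 0b 4f 89 e2 92 db 66
  t2: 4f 89 e2 92 db 66 39 0b
  t3: 4f 0b 41 89 e2 66 27 0b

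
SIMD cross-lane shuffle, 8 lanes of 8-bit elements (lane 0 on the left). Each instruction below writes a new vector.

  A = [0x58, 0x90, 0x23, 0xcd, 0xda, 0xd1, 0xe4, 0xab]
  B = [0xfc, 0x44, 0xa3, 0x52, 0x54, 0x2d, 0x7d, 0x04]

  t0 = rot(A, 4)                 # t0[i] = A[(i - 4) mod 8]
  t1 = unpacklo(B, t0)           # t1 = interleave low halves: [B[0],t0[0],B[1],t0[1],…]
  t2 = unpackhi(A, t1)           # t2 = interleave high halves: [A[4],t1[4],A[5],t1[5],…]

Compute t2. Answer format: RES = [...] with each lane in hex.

RES = [0xda, 0xa3, 0xd1, 0xe4, 0xe4, 0x52, 0xab, 0xab]

t0 = [0xda, 0xd1, 0xe4, 0xab, 0x58, 0x90, 0x23, 0xcd]
t1 = [0xfc, 0xda, 0x44, 0xd1, 0xa3, 0xe4, 0x52, 0xab]
t2 = [0xda, 0xa3, 0xd1, 0xe4, 0xe4, 0x52, 0xab, 0xab]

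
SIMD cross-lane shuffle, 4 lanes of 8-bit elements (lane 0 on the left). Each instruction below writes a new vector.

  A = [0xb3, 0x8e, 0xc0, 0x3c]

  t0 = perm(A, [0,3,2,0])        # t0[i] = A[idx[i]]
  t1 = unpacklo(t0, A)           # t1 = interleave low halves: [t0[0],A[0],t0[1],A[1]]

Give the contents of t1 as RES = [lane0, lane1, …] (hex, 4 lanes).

RES = [0xb3, 0xb3, 0x3c, 0x8e]

  t0: b3 3c c0 b3
  t1: b3 b3 3c 8e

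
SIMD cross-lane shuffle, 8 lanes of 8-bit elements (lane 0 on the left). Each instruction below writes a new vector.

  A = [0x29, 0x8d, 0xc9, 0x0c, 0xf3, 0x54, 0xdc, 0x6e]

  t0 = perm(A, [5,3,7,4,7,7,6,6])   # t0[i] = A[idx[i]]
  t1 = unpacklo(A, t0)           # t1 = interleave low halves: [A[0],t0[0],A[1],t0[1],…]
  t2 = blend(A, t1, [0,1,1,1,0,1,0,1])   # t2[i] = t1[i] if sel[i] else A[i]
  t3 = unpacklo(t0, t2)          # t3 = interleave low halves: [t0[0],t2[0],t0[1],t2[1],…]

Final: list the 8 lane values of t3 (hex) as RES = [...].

→ t0 |54|0c|6e|f3|6e|6e|dc|dc|
→ t1 |29|54|8d|0c|c9|6e|0c|f3|
→ t2 |29|54|8d|0c|f3|6e|dc|f3|
→ t3 |54|29|0c|54|6e|8d|f3|0c|

RES = [0x54, 0x29, 0x0c, 0x54, 0x6e, 0x8d, 0xf3, 0x0c]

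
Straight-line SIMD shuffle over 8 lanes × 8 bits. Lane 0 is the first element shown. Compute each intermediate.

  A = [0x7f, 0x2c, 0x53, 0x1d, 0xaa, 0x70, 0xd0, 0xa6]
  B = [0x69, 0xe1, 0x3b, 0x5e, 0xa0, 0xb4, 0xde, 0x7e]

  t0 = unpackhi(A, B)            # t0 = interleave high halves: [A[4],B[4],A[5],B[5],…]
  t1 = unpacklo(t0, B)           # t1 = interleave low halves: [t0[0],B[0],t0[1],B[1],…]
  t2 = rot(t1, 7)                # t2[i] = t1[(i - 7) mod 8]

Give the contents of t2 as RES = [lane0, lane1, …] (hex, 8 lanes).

RES = [0x69, 0xa0, 0xe1, 0x70, 0x3b, 0xb4, 0x5e, 0xaa]

  t0: aa a0 70 b4 d0 de a6 7e
  t1: aa 69 a0 e1 70 3b b4 5e
  t2: 69 a0 e1 70 3b b4 5e aa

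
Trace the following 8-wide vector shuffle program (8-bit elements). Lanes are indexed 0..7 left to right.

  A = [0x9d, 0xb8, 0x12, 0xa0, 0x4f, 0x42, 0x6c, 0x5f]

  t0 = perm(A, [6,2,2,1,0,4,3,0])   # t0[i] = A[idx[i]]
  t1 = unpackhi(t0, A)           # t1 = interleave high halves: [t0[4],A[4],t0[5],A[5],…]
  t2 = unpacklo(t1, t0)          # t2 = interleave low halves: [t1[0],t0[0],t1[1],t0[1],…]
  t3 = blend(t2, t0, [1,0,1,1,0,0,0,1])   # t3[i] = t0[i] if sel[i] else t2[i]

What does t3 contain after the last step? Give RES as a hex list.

RES = [ 0x6c  0x6c  0x12  0xb8  0x4f  0x12  0x42  0x9d ]

  t0: 6c 12 12 b8 9d 4f a0 9d
  t1: 9d 4f 4f 42 a0 6c 9d 5f
  t2: 9d 6c 4f 12 4f 12 42 b8
  t3: 6c 6c 12 b8 4f 12 42 9d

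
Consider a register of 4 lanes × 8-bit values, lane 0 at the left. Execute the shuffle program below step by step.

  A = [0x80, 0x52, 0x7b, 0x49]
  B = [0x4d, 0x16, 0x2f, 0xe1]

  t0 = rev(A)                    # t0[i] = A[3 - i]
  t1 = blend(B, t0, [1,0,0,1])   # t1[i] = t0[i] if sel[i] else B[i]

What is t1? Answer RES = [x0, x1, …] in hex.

RES = [0x49, 0x16, 0x2f, 0x80]

  t0: 49 7b 52 80
  t1: 49 16 2f 80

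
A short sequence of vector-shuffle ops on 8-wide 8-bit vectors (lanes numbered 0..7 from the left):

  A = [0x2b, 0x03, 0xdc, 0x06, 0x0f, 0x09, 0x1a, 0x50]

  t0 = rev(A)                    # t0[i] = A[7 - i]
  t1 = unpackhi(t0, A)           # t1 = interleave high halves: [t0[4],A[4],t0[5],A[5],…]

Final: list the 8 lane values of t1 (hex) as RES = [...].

  t0: 50 1a 09 0f 06 dc 03 2b
  t1: 06 0f dc 09 03 1a 2b 50

RES = [ 0x06  0x0f  0xdc  0x09  0x03  0x1a  0x2b  0x50 ]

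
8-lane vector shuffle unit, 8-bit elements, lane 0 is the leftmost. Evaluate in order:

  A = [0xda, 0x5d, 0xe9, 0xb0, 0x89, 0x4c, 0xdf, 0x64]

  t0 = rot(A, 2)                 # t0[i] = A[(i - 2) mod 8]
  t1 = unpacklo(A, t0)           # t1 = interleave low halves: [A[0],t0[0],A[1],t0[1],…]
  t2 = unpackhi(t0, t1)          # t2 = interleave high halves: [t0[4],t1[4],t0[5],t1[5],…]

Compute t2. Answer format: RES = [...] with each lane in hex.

RES = [ 0xe9  0xe9  0xb0  0xda  0x89  0xb0  0x4c  0x5d ]

t0 = [0xdf, 0x64, 0xda, 0x5d, 0xe9, 0xb0, 0x89, 0x4c]
t1 = [0xda, 0xdf, 0x5d, 0x64, 0xe9, 0xda, 0xb0, 0x5d]
t2 = [0xe9, 0xe9, 0xb0, 0xda, 0x89, 0xb0, 0x4c, 0x5d]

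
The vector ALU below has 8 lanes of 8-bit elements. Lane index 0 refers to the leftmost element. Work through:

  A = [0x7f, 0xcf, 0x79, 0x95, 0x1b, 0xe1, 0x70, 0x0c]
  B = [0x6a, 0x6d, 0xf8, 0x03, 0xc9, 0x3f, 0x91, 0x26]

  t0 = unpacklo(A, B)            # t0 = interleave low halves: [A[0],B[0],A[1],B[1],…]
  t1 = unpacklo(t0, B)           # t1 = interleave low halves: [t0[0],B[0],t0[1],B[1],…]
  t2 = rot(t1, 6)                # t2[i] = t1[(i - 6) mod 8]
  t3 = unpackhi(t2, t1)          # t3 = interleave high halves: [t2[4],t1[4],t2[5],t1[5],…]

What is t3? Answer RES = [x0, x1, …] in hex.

RES = [0x6d, 0xcf, 0x03, 0xf8, 0x7f, 0x6d, 0x6a, 0x03]

t0 = [0x7f, 0x6a, 0xcf, 0x6d, 0x79, 0xf8, 0x95, 0x03]
t1 = [0x7f, 0x6a, 0x6a, 0x6d, 0xcf, 0xf8, 0x6d, 0x03]
t2 = [0x6a, 0x6d, 0xcf, 0xf8, 0x6d, 0x03, 0x7f, 0x6a]
t3 = [0x6d, 0xcf, 0x03, 0xf8, 0x7f, 0x6d, 0x6a, 0x03]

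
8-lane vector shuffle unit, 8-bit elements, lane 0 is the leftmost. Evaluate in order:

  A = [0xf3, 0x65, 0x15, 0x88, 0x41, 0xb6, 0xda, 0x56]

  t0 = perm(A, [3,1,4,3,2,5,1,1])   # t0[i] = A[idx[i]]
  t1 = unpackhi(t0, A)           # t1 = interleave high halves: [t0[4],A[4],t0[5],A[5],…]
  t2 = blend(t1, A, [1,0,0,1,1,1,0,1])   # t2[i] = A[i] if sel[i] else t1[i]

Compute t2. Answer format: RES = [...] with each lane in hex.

  t0: 88 65 41 88 15 b6 65 65
  t1: 15 41 b6 b6 65 da 65 56
  t2: f3 41 b6 88 41 b6 65 56

RES = [0xf3, 0x41, 0xb6, 0x88, 0x41, 0xb6, 0x65, 0x56]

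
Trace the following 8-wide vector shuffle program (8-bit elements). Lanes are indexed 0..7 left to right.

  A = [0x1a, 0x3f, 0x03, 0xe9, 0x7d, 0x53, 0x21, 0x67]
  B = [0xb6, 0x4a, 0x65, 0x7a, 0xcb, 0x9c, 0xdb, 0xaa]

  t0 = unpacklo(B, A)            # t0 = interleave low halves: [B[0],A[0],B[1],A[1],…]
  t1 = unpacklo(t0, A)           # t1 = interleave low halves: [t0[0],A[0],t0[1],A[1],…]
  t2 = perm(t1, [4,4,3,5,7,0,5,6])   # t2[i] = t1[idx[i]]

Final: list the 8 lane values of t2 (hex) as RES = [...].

RES = [0x4a, 0x4a, 0x3f, 0x03, 0xe9, 0xb6, 0x03, 0x3f]

  t0: b6 1a 4a 3f 65 03 7a e9
  t1: b6 1a 1a 3f 4a 03 3f e9
  t2: 4a 4a 3f 03 e9 b6 03 3f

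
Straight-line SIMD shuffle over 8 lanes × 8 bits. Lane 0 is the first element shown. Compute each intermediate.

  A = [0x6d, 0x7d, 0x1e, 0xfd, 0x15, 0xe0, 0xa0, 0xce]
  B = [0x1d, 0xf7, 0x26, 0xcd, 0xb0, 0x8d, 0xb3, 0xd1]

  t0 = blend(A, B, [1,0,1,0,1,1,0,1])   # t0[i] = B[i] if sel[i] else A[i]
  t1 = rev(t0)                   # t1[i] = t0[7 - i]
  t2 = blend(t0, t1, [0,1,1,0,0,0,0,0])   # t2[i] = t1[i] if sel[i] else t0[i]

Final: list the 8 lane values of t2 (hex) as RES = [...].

→ t0 |1d|7d|26|fd|b0|8d|a0|d1|
→ t1 |d1|a0|8d|b0|fd|26|7d|1d|
→ t2 |1d|a0|8d|fd|b0|8d|a0|d1|

RES = [0x1d, 0xa0, 0x8d, 0xfd, 0xb0, 0x8d, 0xa0, 0xd1]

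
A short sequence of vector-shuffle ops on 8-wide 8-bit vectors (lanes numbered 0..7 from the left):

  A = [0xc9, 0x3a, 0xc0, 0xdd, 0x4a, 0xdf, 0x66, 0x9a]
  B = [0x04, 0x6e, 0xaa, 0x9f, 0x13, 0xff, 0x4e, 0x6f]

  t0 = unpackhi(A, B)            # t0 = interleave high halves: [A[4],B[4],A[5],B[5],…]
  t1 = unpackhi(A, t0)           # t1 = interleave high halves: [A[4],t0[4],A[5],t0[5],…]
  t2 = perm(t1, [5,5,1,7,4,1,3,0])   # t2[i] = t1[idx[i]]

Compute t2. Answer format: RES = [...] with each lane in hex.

RES = [ 0x9a  0x9a  0x66  0x6f  0x66  0x66  0x4e  0x4a ]

→ t0 |4a|13|df|ff|66|4e|9a|6f|
→ t1 |4a|66|df|4e|66|9a|9a|6f|
→ t2 |9a|9a|66|6f|66|66|4e|4a|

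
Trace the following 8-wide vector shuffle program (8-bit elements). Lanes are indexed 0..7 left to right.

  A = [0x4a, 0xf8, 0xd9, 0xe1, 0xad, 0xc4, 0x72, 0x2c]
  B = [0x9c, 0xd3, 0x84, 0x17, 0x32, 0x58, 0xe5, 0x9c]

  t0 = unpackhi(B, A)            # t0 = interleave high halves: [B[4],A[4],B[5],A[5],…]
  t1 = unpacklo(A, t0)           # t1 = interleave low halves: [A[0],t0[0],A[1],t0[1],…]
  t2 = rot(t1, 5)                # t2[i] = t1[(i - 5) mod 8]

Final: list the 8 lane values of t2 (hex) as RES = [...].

  t0: 32 ad 58 c4 e5 72 9c 2c
  t1: 4a 32 f8 ad d9 58 e1 c4
  t2: ad d9 58 e1 c4 4a 32 f8

RES = [ 0xad  0xd9  0x58  0xe1  0xc4  0x4a  0x32  0xf8 ]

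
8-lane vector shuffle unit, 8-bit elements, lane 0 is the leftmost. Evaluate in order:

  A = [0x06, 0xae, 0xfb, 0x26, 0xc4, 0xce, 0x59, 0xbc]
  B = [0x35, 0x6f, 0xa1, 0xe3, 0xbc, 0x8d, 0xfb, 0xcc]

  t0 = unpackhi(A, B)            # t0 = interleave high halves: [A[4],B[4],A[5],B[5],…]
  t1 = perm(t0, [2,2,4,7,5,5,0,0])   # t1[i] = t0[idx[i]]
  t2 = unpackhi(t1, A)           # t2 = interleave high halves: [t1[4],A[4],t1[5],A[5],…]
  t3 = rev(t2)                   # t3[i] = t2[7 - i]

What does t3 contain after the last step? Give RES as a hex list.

  t0: c4 bc ce 8d 59 fb bc cc
  t1: ce ce 59 cc fb fb c4 c4
  t2: fb c4 fb ce c4 59 c4 bc
  t3: bc c4 59 c4 ce fb c4 fb

RES = [ 0xbc  0xc4  0x59  0xc4  0xce  0xfb  0xc4  0xfb ]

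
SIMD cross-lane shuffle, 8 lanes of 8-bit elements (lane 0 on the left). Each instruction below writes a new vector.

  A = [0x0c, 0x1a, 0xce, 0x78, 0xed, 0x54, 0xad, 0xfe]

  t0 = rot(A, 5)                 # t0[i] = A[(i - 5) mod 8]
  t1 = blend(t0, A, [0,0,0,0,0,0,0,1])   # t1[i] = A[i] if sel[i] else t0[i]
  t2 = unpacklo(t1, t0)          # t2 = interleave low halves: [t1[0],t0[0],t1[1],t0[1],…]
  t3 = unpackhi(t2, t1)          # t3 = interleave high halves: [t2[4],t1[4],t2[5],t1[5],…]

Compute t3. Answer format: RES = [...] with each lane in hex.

t0 = [0x78, 0xed, 0x54, 0xad, 0xfe, 0x0c, 0x1a, 0xce]
t1 = [0x78, 0xed, 0x54, 0xad, 0xfe, 0x0c, 0x1a, 0xfe]
t2 = [0x78, 0x78, 0xed, 0xed, 0x54, 0x54, 0xad, 0xad]
t3 = [0x54, 0xfe, 0x54, 0x0c, 0xad, 0x1a, 0xad, 0xfe]

RES = [ 0x54  0xfe  0x54  0x0c  0xad  0x1a  0xad  0xfe ]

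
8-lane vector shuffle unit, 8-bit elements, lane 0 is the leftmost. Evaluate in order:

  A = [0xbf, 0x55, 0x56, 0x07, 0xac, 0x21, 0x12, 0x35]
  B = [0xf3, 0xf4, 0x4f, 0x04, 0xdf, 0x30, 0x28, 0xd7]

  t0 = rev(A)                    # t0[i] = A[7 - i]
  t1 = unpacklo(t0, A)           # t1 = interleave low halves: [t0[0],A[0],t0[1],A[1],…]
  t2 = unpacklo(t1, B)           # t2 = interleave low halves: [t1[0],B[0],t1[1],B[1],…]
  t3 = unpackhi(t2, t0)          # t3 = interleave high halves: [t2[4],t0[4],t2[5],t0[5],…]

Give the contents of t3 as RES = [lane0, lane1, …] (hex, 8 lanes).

RES = [0x12, 0x07, 0x4f, 0x56, 0x55, 0x55, 0x04, 0xbf]

t0 = [0x35, 0x12, 0x21, 0xac, 0x07, 0x56, 0x55, 0xbf]
t1 = [0x35, 0xbf, 0x12, 0x55, 0x21, 0x56, 0xac, 0x07]
t2 = [0x35, 0xf3, 0xbf, 0xf4, 0x12, 0x4f, 0x55, 0x04]
t3 = [0x12, 0x07, 0x4f, 0x56, 0x55, 0x55, 0x04, 0xbf]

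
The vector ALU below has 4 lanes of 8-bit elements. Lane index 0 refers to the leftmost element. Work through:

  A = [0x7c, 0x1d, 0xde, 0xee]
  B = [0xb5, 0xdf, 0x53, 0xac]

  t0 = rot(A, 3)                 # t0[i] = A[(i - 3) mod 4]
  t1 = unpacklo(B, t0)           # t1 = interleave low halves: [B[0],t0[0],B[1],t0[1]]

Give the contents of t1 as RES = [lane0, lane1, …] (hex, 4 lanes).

  t0: 1d de ee 7c
  t1: b5 1d df de

RES = [ 0xb5  0x1d  0xdf  0xde ]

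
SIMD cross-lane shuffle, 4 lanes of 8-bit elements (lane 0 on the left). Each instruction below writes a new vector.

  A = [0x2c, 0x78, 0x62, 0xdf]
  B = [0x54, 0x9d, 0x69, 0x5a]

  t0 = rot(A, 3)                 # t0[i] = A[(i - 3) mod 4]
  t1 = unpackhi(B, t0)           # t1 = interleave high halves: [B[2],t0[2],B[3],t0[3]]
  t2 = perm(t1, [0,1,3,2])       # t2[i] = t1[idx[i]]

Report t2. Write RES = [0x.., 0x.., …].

RES = [0x69, 0xdf, 0x2c, 0x5a]

→ t0 |78|62|df|2c|
→ t1 |69|df|5a|2c|
→ t2 |69|df|2c|5a|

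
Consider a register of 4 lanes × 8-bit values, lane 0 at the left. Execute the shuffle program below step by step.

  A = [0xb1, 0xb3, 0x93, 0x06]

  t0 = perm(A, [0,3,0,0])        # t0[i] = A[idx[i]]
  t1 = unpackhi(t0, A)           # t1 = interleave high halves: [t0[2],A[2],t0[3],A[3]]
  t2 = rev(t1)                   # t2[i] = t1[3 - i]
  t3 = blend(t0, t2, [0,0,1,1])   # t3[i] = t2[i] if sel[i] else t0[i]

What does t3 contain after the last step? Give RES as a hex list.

RES = [ 0xb1  0x06  0x93  0xb1 ]

t0 = [0xb1, 0x06, 0xb1, 0xb1]
t1 = [0xb1, 0x93, 0xb1, 0x06]
t2 = [0x06, 0xb1, 0x93, 0xb1]
t3 = [0xb1, 0x06, 0x93, 0xb1]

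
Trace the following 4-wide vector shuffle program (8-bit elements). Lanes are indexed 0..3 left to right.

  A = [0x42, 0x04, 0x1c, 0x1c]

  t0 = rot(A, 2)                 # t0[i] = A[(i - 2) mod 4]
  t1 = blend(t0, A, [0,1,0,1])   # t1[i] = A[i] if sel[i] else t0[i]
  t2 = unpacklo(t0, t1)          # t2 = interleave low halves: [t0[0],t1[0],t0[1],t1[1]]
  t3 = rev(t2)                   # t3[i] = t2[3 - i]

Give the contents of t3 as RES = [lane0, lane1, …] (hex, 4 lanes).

RES = [0x04, 0x1c, 0x1c, 0x1c]

t0 = [0x1c, 0x1c, 0x42, 0x04]
t1 = [0x1c, 0x04, 0x42, 0x1c]
t2 = [0x1c, 0x1c, 0x1c, 0x04]
t3 = [0x04, 0x1c, 0x1c, 0x1c]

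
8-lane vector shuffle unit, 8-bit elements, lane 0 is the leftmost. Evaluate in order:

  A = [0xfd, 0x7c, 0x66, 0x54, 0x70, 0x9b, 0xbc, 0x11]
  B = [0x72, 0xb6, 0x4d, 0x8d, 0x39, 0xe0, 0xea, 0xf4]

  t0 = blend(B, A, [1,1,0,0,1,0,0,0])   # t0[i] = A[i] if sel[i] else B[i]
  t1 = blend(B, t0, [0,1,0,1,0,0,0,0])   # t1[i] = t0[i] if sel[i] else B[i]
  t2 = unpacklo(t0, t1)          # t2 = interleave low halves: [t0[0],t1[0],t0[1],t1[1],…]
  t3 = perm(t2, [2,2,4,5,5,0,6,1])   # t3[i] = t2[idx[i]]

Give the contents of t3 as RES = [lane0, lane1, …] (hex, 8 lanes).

t0 = [0xfd, 0x7c, 0x4d, 0x8d, 0x70, 0xe0, 0xea, 0xf4]
t1 = [0x72, 0x7c, 0x4d, 0x8d, 0x39, 0xe0, 0xea, 0xf4]
t2 = [0xfd, 0x72, 0x7c, 0x7c, 0x4d, 0x4d, 0x8d, 0x8d]
t3 = [0x7c, 0x7c, 0x4d, 0x4d, 0x4d, 0xfd, 0x8d, 0x72]

RES = [ 0x7c  0x7c  0x4d  0x4d  0x4d  0xfd  0x8d  0x72 ]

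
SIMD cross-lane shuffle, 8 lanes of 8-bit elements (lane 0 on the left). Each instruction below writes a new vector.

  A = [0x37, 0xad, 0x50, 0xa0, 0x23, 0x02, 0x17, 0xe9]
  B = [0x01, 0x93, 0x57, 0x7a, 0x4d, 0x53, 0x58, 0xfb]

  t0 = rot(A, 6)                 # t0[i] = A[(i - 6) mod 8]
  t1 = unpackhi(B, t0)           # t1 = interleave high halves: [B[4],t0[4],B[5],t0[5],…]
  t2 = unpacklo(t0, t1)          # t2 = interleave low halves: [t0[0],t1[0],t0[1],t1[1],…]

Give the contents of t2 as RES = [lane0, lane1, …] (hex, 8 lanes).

→ t0 |50|a0|23|02|17|e9|37|ad|
→ t1 |4d|17|53|e9|58|37|fb|ad|
→ t2 |50|4d|a0|17|23|53|02|e9|

RES = [ 0x50  0x4d  0xa0  0x17  0x23  0x53  0x02  0xe9 ]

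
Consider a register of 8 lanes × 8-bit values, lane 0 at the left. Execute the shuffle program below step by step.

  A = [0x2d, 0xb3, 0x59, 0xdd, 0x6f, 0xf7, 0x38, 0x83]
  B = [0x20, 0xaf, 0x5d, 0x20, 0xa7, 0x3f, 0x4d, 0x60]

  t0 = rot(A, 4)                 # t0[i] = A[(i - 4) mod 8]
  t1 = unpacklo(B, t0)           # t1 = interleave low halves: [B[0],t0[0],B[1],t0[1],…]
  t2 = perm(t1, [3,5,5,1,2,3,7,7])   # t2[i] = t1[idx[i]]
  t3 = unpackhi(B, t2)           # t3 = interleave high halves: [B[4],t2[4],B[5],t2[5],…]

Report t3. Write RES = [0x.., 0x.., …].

  t0: 6f f7 38 83 2d b3 59 dd
  t1: 20 6f af f7 5d 38 20 83
  t2: f7 38 38 6f af f7 83 83
  t3: a7 af 3f f7 4d 83 60 83

RES = [0xa7, 0xaf, 0x3f, 0xf7, 0x4d, 0x83, 0x60, 0x83]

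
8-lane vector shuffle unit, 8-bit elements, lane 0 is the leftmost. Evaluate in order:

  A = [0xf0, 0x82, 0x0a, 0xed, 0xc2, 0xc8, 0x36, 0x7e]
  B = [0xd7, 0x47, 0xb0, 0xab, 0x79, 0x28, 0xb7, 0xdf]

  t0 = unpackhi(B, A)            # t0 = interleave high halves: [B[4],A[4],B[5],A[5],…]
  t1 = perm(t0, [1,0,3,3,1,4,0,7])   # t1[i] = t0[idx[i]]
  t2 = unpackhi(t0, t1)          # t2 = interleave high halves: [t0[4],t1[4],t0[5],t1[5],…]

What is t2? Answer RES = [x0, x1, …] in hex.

t0 = [0x79, 0xc2, 0x28, 0xc8, 0xb7, 0x36, 0xdf, 0x7e]
t1 = [0xc2, 0x79, 0xc8, 0xc8, 0xc2, 0xb7, 0x79, 0x7e]
t2 = [0xb7, 0xc2, 0x36, 0xb7, 0xdf, 0x79, 0x7e, 0x7e]

RES = [ 0xb7  0xc2  0x36  0xb7  0xdf  0x79  0x7e  0x7e ]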